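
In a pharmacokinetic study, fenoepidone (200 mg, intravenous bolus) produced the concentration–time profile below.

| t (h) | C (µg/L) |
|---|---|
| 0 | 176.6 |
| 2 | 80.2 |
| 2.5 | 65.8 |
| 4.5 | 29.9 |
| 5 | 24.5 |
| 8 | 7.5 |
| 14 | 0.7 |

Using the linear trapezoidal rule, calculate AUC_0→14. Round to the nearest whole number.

AUC = 475 µg/L·h

Trapezoidal AUC_0→14:
  [0→2]: (176.6+80.2)/2 × 2 = 256.8
  [2→2.5]: (80.2+65.8)/2 × 0.5 = 36.5
  [2.5→4.5]: (65.8+29.9)/2 × 2 = 95.7
  [4.5→5]: (29.9+24.5)/2 × 0.5 = 13.6
  [5→8]: (24.5+7.5)/2 × 3 = 48.0
  [8→14]: (7.5+0.7)/2 × 6 = 24.6
  Sum = 475.2 µg/L·h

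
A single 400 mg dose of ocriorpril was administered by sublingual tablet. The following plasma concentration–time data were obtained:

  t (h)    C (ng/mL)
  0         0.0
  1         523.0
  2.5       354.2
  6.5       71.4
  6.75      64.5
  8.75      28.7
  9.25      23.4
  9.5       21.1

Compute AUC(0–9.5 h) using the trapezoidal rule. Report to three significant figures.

Trapezoidal AUC_0→9.5:
  [0→1]: (0.0+523.0)/2 × 1 = 261.5
  [1→2.5]: (523.0+354.2)/2 × 1.5 = 657.9
  [2.5→6.5]: (354.2+71.4)/2 × 4 = 851.2
  [6.5→6.75]: (71.4+64.5)/2 × 0.25 = 16.9875
  [6.75→8.75]: (64.5+28.7)/2 × 2 = 93.2
  [8.75→9.25]: (28.7+23.4)/2 × 0.5 = 13.025
  [9.25→9.5]: (23.4+21.1)/2 × 0.25 = 5.5625
  Sum = 1899.375 ng/mL·h

AUC = 1900 ng/mL·h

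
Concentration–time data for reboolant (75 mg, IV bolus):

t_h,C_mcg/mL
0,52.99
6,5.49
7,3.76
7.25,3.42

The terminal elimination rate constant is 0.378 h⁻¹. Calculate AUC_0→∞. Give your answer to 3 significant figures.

Trapezoidal AUC_0→7.25:
  [0→6]: (52.99+5.49)/2 × 6 = 175.44
  [6→7]: (5.49+3.76)/2 × 1 = 4.625
  [7→7.25]: (3.76+3.42)/2 × 0.25 = 0.8975
  Sum = 180.9625 mcg/mL·h
Extrapolated tail: C_last / k_e = 3.42 / 0.378 = 9.048
AUC_0→∞ = 180.9625 + 9.048 = 190.0105 mcg/mL·h

AUC = 190 mcg/mL·h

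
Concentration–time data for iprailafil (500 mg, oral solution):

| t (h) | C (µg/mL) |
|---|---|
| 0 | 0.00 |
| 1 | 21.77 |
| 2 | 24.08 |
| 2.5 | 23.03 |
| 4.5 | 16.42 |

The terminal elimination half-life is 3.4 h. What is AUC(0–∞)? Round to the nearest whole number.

Trapezoidal AUC_0→4.5:
  [0→1]: (0.00+21.77)/2 × 1 = 10.885
  [1→2]: (21.77+24.08)/2 × 1 = 22.925
  [2→2.5]: (24.08+23.03)/2 × 0.5 = 11.7775
  [2.5→4.5]: (23.03+16.42)/2 × 2 = 39.45
  Sum = 85.0375 µg/mL·h
k_e = ln2 / t½ = 0.693147 / 3.4 = 0.2039 h^-1
Extrapolated tail: C_last / k_e = 16.42 / 0.2039 = 80.530
AUC_0→∞ = 85.0375 + 80.530 = 165.5675 µg/mL·h

AUC = 166 µg/mL·h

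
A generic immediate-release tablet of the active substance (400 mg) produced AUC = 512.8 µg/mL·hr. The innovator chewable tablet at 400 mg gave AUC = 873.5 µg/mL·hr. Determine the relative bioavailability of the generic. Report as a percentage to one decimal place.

F_rel = (AUC_test/D_test) / (AUC_ref/D_ref)
      = (512.8/400) / (873.5/400)
      = 1.282 / 2.18375 = 0.5871 = 58.71%

F_rel = 58.7%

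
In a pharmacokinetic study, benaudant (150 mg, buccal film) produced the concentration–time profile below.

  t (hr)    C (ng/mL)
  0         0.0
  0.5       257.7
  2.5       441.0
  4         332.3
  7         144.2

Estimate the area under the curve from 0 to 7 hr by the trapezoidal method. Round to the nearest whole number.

Trapezoidal AUC_0→7:
  [0→0.5]: (0.0+257.7)/2 × 0.5 = 64.425
  [0.5→2.5]: (257.7+441.0)/2 × 2 = 698.7
  [2.5→4]: (441.0+332.3)/2 × 1.5 = 579.975
  [4→7]: (332.3+144.2)/2 × 3 = 714.75
  Sum = 2057.85 ng/mL·hr

AUC = 2058 ng/mL·hr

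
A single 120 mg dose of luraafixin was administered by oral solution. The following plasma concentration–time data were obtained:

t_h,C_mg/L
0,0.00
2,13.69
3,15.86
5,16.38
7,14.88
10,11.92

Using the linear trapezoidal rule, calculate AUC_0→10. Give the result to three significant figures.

AUC = 132 mg/L·h

Trapezoidal AUC_0→10:
  [0→2]: (0.00+13.69)/2 × 2 = 13.69
  [2→3]: (13.69+15.86)/2 × 1 = 14.775
  [3→5]: (15.86+16.38)/2 × 2 = 32.24
  [5→7]: (16.38+14.88)/2 × 2 = 31.26
  [7→10]: (14.88+11.92)/2 × 3 = 40.2
  Sum = 132.165 mg/L·h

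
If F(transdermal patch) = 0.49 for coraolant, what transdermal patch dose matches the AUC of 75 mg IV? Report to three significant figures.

For equal systemic exposure: F × D_ev = D_iv
D_ev = D_iv / F = 75 / 0.49 = 153.061 mg

D_transdermal = 153 mg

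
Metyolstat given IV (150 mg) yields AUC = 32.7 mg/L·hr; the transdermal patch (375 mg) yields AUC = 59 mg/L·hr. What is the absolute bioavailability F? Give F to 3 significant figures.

F = (AUC_ev / D_ev) / (AUC_iv / D_iv)
  = (59/375) / (32.7/150)
  = 0.157333 / 0.218 = 0.7217

F = 0.722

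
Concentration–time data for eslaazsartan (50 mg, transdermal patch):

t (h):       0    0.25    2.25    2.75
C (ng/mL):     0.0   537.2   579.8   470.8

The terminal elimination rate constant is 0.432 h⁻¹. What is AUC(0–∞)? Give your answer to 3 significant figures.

AUC = 2540 ng/mL·h

Trapezoidal AUC_0→2.75:
  [0→0.25]: (0.0+537.2)/2 × 0.25 = 67.15
  [0.25→2.25]: (537.2+579.8)/2 × 2 = 1117.0
  [2.25→2.75]: (579.8+470.8)/2 × 0.5 = 262.65
  Sum = 1446.8 ng/mL·h
Extrapolated tail: C_last / k_e = 470.8 / 0.432 = 1089.815
AUC_0→∞ = 1446.8 + 1089.815 = 2536.615 ng/mL·h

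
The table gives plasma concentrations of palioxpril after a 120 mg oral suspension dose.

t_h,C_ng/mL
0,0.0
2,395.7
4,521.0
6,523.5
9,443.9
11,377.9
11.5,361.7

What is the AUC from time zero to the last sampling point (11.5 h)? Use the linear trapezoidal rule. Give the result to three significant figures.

Trapezoidal AUC_0→11.5:
  [0→2]: (0.0+395.7)/2 × 2 = 395.7
  [2→4]: (395.7+521.0)/2 × 2 = 916.7
  [4→6]: (521.0+523.5)/2 × 2 = 1044.5
  [6→9]: (523.5+443.9)/2 × 3 = 1451.1
  [9→11]: (443.9+377.9)/2 × 2 = 821.8
  [11→11.5]: (377.9+361.7)/2 × 0.5 = 184.9
  Sum = 4814.7 ng/mL·h

AUC = 4810 ng/mL·h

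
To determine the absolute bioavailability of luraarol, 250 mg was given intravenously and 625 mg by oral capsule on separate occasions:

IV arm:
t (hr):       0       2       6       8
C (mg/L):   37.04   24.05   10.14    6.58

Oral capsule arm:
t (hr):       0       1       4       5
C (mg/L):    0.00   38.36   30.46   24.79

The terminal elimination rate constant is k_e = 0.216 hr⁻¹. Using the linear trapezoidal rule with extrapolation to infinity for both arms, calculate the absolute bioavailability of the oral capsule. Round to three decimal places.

F = 0.600

Trapezoidal AUC_0→8 (IV):
  [0→2]: (37.04+24.05)/2 × 2 = 61.09
  [2→6]: (24.05+10.14)/2 × 4 = 68.38
  [6→8]: (10.14+6.58)/2 × 2 = 16.72
  Sum = 146.19 mg/L·hr
IV tail: 6.58/0.216 = 30.463; AUC_iv,0→∞ = 146.19 + 30.463 = 176.653 mg/L·hr
Trapezoidal AUC_0→5 (oral capsule):
  [0→1]: (0.00+38.36)/2 × 1 = 19.18
  [1→4]: (38.36+30.46)/2 × 3 = 103.23
  [4→5]: (30.46+24.79)/2 × 1 = 27.625
  Sum = 150.035 mg/L·hr
oral capsule tail: 24.79/0.216 = 114.769; AUC_ev,0→∞ = 150.035 + 114.769 = 264.804 mg/L·hr
F = (AUC_ev/D_ev)/(AUC_iv/D_iv) = (264.804/625)/(176.653/250) = 0.4236864/0.706612 = 0.5996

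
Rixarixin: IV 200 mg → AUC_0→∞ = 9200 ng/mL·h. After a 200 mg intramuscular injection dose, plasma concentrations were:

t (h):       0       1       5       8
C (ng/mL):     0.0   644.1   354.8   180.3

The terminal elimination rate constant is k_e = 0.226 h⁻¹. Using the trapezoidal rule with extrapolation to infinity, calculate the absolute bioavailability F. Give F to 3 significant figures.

Trapezoidal AUC_0→8 (intramuscular injection):
  [0→1]: (0.0+644.1)/2 × 1 = 322.05
  [1→5]: (644.1+354.8)/2 × 4 = 1997.8
  [5→8]: (354.8+180.3)/2 × 3 = 802.65
  Sum = 3122.5 ng/mL·h
Tail: C_last/k_e = 180.3/0.226 = 797.788
AUC_0→∞ (intramuscular injection) = 3122.5 + 797.788 = 3920.288 ng/mL·h
F = (AUC_ev/D_ev)/(AUC_iv/D_iv) = (3920.288/200)/(9200/200) = 19.60144/46 = 0.4261

F = 0.426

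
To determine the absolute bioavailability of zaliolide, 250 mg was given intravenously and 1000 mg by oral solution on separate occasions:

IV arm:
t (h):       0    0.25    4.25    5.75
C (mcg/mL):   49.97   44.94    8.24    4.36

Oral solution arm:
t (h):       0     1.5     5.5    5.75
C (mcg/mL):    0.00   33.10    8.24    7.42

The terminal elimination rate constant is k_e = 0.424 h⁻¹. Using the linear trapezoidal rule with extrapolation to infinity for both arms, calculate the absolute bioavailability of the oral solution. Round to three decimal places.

F = 0.230

Trapezoidal AUC_0→5.75 (IV):
  [0→0.25]: (49.97+44.94)/2 × 0.25 = 11.86375
  [0.25→4.25]: (44.94+8.24)/2 × 4 = 106.36
  [4.25→5.75]: (8.24+4.36)/2 × 1.5 = 9.45
  Sum = 127.67375 mcg/mL·h
IV tail: 4.36/0.424 = 10.283; AUC_iv,0→∞ = 127.67375 + 10.283 = 137.95675 mcg/mL·h
Trapezoidal AUC_0→5.75 (oral solution):
  [0→1.5]: (0.00+33.10)/2 × 1.5 = 24.825
  [1.5→5.5]: (33.10+8.24)/2 × 4 = 82.68
  [5.5→5.75]: (8.24+7.42)/2 × 0.25 = 1.9575
  Sum = 109.4625 mcg/mL·h
oral solution tail: 7.42/0.424 = 17.500; AUC_ev,0→∞ = 109.4625 + 17.500 = 126.9625 mcg/mL·h
F = (AUC_ev/D_ev)/(AUC_iv/D_iv) = (126.9625/1000)/(137.95675/250) = 0.1269625/0.551827 = 0.2301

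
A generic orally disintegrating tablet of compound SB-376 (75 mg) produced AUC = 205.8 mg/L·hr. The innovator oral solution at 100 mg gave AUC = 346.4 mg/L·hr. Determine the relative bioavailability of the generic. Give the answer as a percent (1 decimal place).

F_rel = 79.2%

F_rel = (AUC_test/D_test) / (AUC_ref/D_ref)
      = (205.8/75) / (346.4/100)
      = 2.744 / 3.464 = 0.7921 = 79.21%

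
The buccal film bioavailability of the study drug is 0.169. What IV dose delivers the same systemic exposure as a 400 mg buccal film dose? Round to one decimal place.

Systemic exposure from an extravascular dose = F × D_ev, so the equivalent IV dose is F × D_ev.
D_iv = F × D_ev = 0.169 × 400 = 67.6 mg

D_iv = 67.6 mg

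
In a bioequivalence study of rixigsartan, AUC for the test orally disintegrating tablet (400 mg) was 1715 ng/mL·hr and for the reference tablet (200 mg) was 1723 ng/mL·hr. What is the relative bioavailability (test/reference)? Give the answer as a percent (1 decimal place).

F_rel = (AUC_test/D_test) / (AUC_ref/D_ref)
      = (1715/400) / (1723/200)
      = 4.2875 / 8.615 = 0.4977 = 49.77%

F_rel = 49.8%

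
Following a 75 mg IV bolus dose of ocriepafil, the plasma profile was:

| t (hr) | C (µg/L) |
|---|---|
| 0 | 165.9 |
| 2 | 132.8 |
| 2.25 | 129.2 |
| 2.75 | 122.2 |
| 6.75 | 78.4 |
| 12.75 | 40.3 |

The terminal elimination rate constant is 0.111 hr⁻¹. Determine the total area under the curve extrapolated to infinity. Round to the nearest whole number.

AUC = 1515 µg/L·hr

Trapezoidal AUC_0→12.75:
  [0→2]: (165.9+132.8)/2 × 2 = 298.7
  [2→2.25]: (132.8+129.2)/2 × 0.25 = 32.75
  [2.25→2.75]: (129.2+122.2)/2 × 0.5 = 62.85
  [2.75→6.75]: (122.2+78.4)/2 × 4 = 401.2
  [6.75→12.75]: (78.4+40.3)/2 × 6 = 356.1
  Sum = 1151.6 µg/L·hr
Extrapolated tail: C_last / k_e = 40.3 / 0.111 = 363.063
AUC_0→∞ = 1151.6 + 363.063 = 1514.663 µg/L·hr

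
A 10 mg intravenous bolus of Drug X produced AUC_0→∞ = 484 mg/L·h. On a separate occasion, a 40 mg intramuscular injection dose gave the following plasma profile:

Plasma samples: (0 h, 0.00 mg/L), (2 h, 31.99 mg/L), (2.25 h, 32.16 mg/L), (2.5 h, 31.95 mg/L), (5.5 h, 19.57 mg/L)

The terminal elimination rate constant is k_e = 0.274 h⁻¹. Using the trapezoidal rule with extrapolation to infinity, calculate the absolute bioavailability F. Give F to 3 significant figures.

F = 0.102

Trapezoidal AUC_0→5.5 (intramuscular injection):
  [0→2]: (0.00+31.99)/2 × 2 = 31.99
  [2→2.25]: (31.99+32.16)/2 × 0.25 = 8.01875
  [2.25→2.5]: (32.16+31.95)/2 × 0.25 = 8.01375
  [2.5→5.5]: (31.95+19.57)/2 × 3 = 77.28
  Sum = 125.3025 mg/L·h
Tail: C_last/k_e = 19.57/0.274 = 71.423
AUC_0→∞ (intramuscular injection) = 125.3025 + 71.423 = 196.7255 mg/L·h
F = (AUC_ev/D_ev)/(AUC_iv/D_iv) = (196.7255/40)/(484/10) = 4.9181375/48.4 = 0.1016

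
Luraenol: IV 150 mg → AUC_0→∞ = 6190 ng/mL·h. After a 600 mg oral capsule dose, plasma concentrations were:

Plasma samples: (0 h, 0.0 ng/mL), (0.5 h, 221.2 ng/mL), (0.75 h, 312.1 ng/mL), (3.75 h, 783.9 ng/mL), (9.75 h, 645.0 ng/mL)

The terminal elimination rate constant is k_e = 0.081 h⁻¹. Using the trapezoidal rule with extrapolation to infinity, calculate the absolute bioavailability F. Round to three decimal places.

F = 0.566

Trapezoidal AUC_0→9.75 (oral capsule):
  [0→0.5]: (0.0+221.2)/2 × 0.5 = 55.3
  [0.5→0.75]: (221.2+312.1)/2 × 0.25 = 66.6625
  [0.75→3.75]: (312.1+783.9)/2 × 3 = 1644.0
  [3.75→9.75]: (783.9+645.0)/2 × 6 = 4286.7
  Sum = 6052.6625 ng/mL·h
Tail: C_last/k_e = 645.0/0.081 = 7962.963
AUC_0→∞ (oral capsule) = 6052.6625 + 7962.963 = 14015.6255 ng/mL·h
F = (AUC_ev/D_ev)/(AUC_iv/D_iv) = (14015.6255/600)/(6190/150) = 23.3594/41.2667 = 0.5661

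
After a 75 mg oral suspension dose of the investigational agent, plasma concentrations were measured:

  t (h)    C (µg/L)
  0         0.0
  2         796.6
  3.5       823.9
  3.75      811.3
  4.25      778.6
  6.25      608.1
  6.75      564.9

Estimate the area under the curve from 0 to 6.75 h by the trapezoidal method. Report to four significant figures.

Trapezoidal AUC_0→6.75:
  [0→2]: (0.0+796.6)/2 × 2 = 796.6
  [2→3.5]: (796.6+823.9)/2 × 1.5 = 1215.375
  [3.5→3.75]: (823.9+811.3)/2 × 0.25 = 204.4
  [3.75→4.25]: (811.3+778.6)/2 × 0.5 = 397.475
  [4.25→6.25]: (778.6+608.1)/2 × 2 = 1386.7
  [6.25→6.75]: (608.1+564.9)/2 × 0.5 = 293.25
  Sum = 4293.8 µg/L·h

AUC = 4294 µg/L·h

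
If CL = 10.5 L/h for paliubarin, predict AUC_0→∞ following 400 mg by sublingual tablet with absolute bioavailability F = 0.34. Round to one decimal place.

AUC = 13.0 mg/L·h

AUC_0→∞ = F × Dose / CL
        = 0.34 × 400 / 10.5 = 12.9524 mg/L·h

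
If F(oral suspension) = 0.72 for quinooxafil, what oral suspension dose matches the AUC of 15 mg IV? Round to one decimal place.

For equal systemic exposure: F × D_ev = D_iv
D_ev = D_iv / F = 15 / 0.72 = 20.8333 mg

D_oral = 20.8 mg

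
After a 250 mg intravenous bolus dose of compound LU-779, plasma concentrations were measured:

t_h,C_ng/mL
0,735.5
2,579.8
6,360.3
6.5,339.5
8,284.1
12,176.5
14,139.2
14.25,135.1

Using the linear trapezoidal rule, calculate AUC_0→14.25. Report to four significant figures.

AUC = 5109 ng/mL·h

Trapezoidal AUC_0→14.25:
  [0→2]: (735.5+579.8)/2 × 2 = 1315.3
  [2→6]: (579.8+360.3)/2 × 4 = 1880.2
  [6→6.5]: (360.3+339.5)/2 × 0.5 = 174.95
  [6.5→8]: (339.5+284.1)/2 × 1.5 = 467.7
  [8→12]: (284.1+176.5)/2 × 4 = 921.2
  [12→14]: (176.5+139.2)/2 × 2 = 315.7
  [14→14.25]: (139.2+135.1)/2 × 0.25 = 34.2875
  Sum = 5109.3375 ng/mL·h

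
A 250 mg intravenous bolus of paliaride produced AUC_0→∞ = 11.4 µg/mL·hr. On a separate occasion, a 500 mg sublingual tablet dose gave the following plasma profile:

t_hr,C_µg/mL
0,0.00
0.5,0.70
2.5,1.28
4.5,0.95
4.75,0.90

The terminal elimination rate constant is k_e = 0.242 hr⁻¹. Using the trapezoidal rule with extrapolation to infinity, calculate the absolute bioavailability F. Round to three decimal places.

Trapezoidal AUC_0→4.75 (sublingual tablet):
  [0→0.5]: (0.00+0.70)/2 × 0.5 = 0.175
  [0.5→2.5]: (0.70+1.28)/2 × 2 = 1.98
  [2.5→4.5]: (1.28+0.95)/2 × 2 = 2.23
  [4.5→4.75]: (0.95+0.90)/2 × 0.25 = 0.23125
  Sum = 4.61625 µg/mL·hr
Tail: C_last/k_e = 0.90/0.242 = 3.719
AUC_0→∞ (sublingual tablet) = 4.61625 + 3.719 = 8.33525 µg/mL·hr
F = (AUC_ev/D_ev)/(AUC_iv/D_iv) = (8.33525/500)/(11.4/250) = 0.0166705/0.0456 = 0.3656

F = 0.366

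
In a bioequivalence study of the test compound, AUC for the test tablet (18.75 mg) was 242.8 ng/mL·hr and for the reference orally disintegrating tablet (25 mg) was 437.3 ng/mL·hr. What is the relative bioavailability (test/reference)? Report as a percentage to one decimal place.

F_rel = 74.0%

F_rel = (AUC_test/D_test) / (AUC_ref/D_ref)
      = (242.8/18.75) / (437.3/25)
      = 12.9493 / 17.492 = 0.7403 = 74.03%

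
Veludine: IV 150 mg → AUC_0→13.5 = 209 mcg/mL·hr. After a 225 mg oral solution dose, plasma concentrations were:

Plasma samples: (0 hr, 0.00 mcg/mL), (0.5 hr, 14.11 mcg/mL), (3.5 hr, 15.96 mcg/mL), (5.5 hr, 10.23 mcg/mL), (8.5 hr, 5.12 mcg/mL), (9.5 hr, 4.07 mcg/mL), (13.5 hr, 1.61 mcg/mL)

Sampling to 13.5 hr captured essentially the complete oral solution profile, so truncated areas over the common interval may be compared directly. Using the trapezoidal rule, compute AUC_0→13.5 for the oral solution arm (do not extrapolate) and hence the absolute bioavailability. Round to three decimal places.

Trapezoidal AUC_0→13.5 (oral solution):
  [0→0.5]: (0.00+14.11)/2 × 0.5 = 3.5275
  [0.5→3.5]: (14.11+15.96)/2 × 3 = 45.105
  [3.5→5.5]: (15.96+10.23)/2 × 2 = 26.19
  [5.5→8.5]: (10.23+5.12)/2 × 3 = 23.025
  [8.5→9.5]: (5.12+4.07)/2 × 1 = 4.595
  [9.5→13.5]: (4.07+1.61)/2 × 4 = 11.36
  Sum = 113.8025 mcg/mL·hr
F = (AUC_ev/D_ev)/(AUC_iv/D_iv) = (113.8025/225)/(209/150) = 0.505789/1.39333 = 0.3630

F = 0.363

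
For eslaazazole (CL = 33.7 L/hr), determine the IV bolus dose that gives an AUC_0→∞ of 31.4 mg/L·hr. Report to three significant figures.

Dose = 1060 mg

Dose_iv = CL × AUC_0→∞
     = 33.7 × 31.4 = 1058.18 mg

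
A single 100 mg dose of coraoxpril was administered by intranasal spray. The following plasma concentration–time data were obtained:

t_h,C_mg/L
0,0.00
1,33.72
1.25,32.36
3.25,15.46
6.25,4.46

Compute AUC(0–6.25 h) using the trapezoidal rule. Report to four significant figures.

AUC = 102.8 mg/L·h

Trapezoidal AUC_0→6.25:
  [0→1]: (0.00+33.72)/2 × 1 = 16.86
  [1→1.25]: (33.72+32.36)/2 × 0.25 = 8.26
  [1.25→3.25]: (32.36+15.46)/2 × 2 = 47.82
  [3.25→6.25]: (15.46+4.46)/2 × 3 = 29.88
  Sum = 102.82 mg/L·h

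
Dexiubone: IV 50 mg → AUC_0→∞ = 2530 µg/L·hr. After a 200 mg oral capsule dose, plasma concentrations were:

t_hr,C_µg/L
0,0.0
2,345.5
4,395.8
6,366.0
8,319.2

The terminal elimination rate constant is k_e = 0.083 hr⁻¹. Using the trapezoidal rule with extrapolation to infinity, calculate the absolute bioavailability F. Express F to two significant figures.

F = 0.63

Trapezoidal AUC_0→8 (oral capsule):
  [0→2]: (0.0+345.5)/2 × 2 = 345.5
  [2→4]: (345.5+395.8)/2 × 2 = 741.3
  [4→6]: (395.8+366.0)/2 × 2 = 761.8
  [6→8]: (366.0+319.2)/2 × 2 = 685.2
  Sum = 2533.8 µg/L·hr
Tail: C_last/k_e = 319.2/0.083 = 3845.783
AUC_0→∞ (oral capsule) = 2533.8 + 3845.783 = 6379.583 µg/L·hr
F = (AUC_ev/D_ev)/(AUC_iv/D_iv) = (6379.583/200)/(2530/50) = 31.897915/50.6 = 0.6304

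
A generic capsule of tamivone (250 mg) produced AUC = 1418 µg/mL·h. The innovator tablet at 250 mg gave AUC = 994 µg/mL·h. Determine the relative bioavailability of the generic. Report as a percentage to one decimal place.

F_rel = (AUC_test/D_test) / (AUC_ref/D_ref)
      = (1418/250) / (994/250)
      = 5.672 / 3.976 = 1.4266 = 142.66%

F_rel = 142.7%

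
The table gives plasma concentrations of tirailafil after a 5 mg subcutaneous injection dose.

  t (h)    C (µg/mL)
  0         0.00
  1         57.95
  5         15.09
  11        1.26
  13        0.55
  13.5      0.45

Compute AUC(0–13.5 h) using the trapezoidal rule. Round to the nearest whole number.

Trapezoidal AUC_0→13.5:
  [0→1]: (0.00+57.95)/2 × 1 = 28.975
  [1→5]: (57.95+15.09)/2 × 4 = 146.08
  [5→11]: (15.09+1.26)/2 × 6 = 49.05
  [11→13]: (1.26+0.55)/2 × 2 = 1.81
  [13→13.5]: (0.55+0.45)/2 × 0.5 = 0.25
  Sum = 226.165 µg/mL·h

AUC = 226 µg/mL·h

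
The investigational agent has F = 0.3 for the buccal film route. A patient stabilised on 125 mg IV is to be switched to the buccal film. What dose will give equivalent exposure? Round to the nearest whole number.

D_buccal = 417 mg

For equal systemic exposure: F × D_ev = D_iv
D_ev = D_iv / F = 125 / 0.3 = 416.667 mg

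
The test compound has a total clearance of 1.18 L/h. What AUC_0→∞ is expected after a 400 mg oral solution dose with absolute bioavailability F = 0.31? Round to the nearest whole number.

AUC_0→∞ = F × Dose / CL
        = 0.31 × 400 / 1.18 = 105.085 mg/L·h

AUC = 105 mg/L·h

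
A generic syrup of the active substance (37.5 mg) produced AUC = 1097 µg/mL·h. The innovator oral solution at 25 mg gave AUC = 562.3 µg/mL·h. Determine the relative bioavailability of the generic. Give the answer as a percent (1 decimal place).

F_rel = (AUC_test/D_test) / (AUC_ref/D_ref)
      = (1097/37.5) / (562.3/25)
      = 29.2533 / 22.492 = 1.3006 = 130.06%

F_rel = 130.1%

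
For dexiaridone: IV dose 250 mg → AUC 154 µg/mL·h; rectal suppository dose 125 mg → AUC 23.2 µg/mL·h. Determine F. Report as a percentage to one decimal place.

F = 30.1%

F = (AUC_ev / D_ev) / (AUC_iv / D_iv)
  = (23.2/125) / (154/250)
  = 0.1856 / 0.616 = 0.3013
  = 30.13%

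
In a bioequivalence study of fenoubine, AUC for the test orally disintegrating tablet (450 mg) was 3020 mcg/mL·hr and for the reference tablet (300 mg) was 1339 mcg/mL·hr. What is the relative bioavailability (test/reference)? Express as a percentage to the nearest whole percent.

F_rel = (AUC_test/D_test) / (AUC_ref/D_ref)
      = (3020/450) / (1339/300)
      = 6.71111 / 4.46333 = 1.5036 = 150.36%

F_rel = 150%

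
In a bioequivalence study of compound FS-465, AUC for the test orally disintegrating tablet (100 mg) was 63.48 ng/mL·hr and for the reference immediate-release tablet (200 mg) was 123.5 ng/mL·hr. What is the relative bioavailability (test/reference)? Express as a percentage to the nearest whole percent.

F_rel = 103%

F_rel = (AUC_test/D_test) / (AUC_ref/D_ref)
      = (63.48/100) / (123.5/200)
      = 0.6348 / 0.6175 = 1.0280 = 102.80%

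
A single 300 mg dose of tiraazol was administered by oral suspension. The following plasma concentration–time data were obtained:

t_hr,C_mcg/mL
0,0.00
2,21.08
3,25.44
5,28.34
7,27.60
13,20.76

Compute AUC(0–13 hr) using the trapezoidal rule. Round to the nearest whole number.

AUC = 299 mcg/mL·hr

Trapezoidal AUC_0→13:
  [0→2]: (0.00+21.08)/2 × 2 = 21.08
  [2→3]: (21.08+25.44)/2 × 1 = 23.26
  [3→5]: (25.44+28.34)/2 × 2 = 53.78
  [5→7]: (28.34+27.60)/2 × 2 = 55.94
  [7→13]: (27.60+20.76)/2 × 6 = 145.08
  Sum = 299.14 mcg/mL·hr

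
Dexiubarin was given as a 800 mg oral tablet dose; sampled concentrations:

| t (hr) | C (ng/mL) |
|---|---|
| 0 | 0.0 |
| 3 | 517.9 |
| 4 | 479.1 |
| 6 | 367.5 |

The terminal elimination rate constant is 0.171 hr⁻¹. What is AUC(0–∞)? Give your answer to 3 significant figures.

Trapezoidal AUC_0→6:
  [0→3]: (0.0+517.9)/2 × 3 = 776.85
  [3→4]: (517.9+479.1)/2 × 1 = 498.5
  [4→6]: (479.1+367.5)/2 × 2 = 846.6
  Sum = 2121.95 ng/mL·hr
Extrapolated tail: C_last / k_e = 367.5 / 0.171 = 2149.123
AUC_0→∞ = 2121.95 + 2149.123 = 4271.073 ng/mL·hr

AUC = 4270 ng/mL·hr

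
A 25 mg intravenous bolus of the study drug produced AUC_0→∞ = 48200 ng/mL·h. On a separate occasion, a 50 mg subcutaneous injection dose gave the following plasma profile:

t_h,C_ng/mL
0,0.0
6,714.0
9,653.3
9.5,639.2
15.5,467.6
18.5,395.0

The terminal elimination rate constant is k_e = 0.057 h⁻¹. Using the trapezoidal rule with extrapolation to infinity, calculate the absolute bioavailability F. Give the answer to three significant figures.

Trapezoidal AUC_0→18.5 (subcutaneous injection):
  [0→6]: (0.0+714.0)/2 × 6 = 2142.0
  [6→9]: (714.0+653.3)/2 × 3 = 2050.95
  [9→9.5]: (653.3+639.2)/2 × 0.5 = 323.125
  [9.5→15.5]: (639.2+467.6)/2 × 6 = 3320.4
  [15.5→18.5]: (467.6+395.0)/2 × 3 = 1293.9
  Sum = 9130.375 ng/mL·h
Tail: C_last/k_e = 395.0/0.057 = 6929.825
AUC_0→∞ (subcutaneous injection) = 9130.375 + 6929.825 = 16060.2 ng/mL·h
F = (AUC_ev/D_ev)/(AUC_iv/D_iv) = (16060.2/50)/(48200/25) = 321.204/1928 = 0.1666

F = 0.167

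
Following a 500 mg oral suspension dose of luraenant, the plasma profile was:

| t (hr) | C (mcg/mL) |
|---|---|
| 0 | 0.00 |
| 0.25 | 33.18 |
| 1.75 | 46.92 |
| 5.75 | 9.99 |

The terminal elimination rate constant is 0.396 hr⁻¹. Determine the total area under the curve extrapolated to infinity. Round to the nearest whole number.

AUC = 203 mcg/mL·hr

Trapezoidal AUC_0→5.75:
  [0→0.25]: (0.00+33.18)/2 × 0.25 = 4.1475
  [0.25→1.75]: (33.18+46.92)/2 × 1.5 = 60.075
  [1.75→5.75]: (46.92+9.99)/2 × 4 = 113.82
  Sum = 178.0425 mcg/mL·hr
Extrapolated tail: C_last / k_e = 9.99 / 0.396 = 25.227
AUC_0→∞ = 178.0425 + 25.227 = 203.2695 mcg/mL·hr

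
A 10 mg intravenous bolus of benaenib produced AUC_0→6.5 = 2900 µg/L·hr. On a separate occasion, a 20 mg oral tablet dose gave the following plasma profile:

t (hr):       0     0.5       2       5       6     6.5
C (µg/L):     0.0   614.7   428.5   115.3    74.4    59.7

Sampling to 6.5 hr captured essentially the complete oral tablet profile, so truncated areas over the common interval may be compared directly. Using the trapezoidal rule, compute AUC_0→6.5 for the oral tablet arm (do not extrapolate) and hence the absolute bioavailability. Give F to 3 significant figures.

F = 0.324

Trapezoidal AUC_0→6.5 (oral tablet):
  [0→0.5]: (0.0+614.7)/2 × 0.5 = 153.675
  [0.5→2]: (614.7+428.5)/2 × 1.5 = 782.4
  [2→5]: (428.5+115.3)/2 × 3 = 815.7
  [5→6]: (115.3+74.4)/2 × 1 = 94.85
  [6→6.5]: (74.4+59.7)/2 × 0.5 = 33.525
  Sum = 1880.15 µg/L·hr
F = (AUC_ev/D_ev)/(AUC_iv/D_iv) = (1880.15/20)/(2900/10) = 94.0075/290 = 0.3242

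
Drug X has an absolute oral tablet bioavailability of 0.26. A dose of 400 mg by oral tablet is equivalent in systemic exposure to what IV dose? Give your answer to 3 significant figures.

D_iv = 104 mg

Systemic exposure from an extravascular dose = F × D_ev, so the equivalent IV dose is F × D_ev.
D_iv = F × D_ev = 0.26 × 400 = 104 mg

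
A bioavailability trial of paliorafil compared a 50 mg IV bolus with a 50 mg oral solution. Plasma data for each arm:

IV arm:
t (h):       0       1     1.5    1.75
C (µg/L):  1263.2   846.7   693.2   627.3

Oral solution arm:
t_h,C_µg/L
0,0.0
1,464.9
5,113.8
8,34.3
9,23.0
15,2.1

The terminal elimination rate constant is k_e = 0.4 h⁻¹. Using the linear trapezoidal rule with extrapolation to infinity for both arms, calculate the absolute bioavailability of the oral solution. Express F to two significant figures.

F = 0.54

Trapezoidal AUC_0→1.75 (IV):
  [0→1]: (1263.2+846.7)/2 × 1 = 1054.95
  [1→1.5]: (846.7+693.2)/2 × 0.5 = 384.975
  [1.5→1.75]: (693.2+627.3)/2 × 0.25 = 165.0625
  Sum = 1604.9875 µg/L·h
IV tail: 627.3/0.4 = 1568.250; AUC_iv,0→∞ = 1604.9875 + 1568.250 = 3173.2375 µg/L·h
Trapezoidal AUC_0→15 (oral solution):
  [0→1]: (0.0+464.9)/2 × 1 = 232.45
  [1→5]: (464.9+113.8)/2 × 4 = 1157.4
  [5→8]: (113.8+34.3)/2 × 3 = 222.15
  [8→9]: (34.3+23.0)/2 × 1 = 28.65
  [9→15]: (23.0+2.1)/2 × 6 = 75.3
  Sum = 1715.95 µg/L·h
oral solution tail: 2.1/0.4 = 5.250; AUC_ev,0→∞ = 1715.95 + 5.250 = 1721.2 µg/L·h
F = (AUC_ev/D_ev)/(AUC_iv/D_iv) = (1721.2/50)/(3173.2375/50) = 34.424/63.46475 = 0.5424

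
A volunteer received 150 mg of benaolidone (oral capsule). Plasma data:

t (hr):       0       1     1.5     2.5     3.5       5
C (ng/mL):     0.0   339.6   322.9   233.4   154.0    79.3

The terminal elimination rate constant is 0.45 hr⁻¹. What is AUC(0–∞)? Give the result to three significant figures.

Trapezoidal AUC_0→5:
  [0→1]: (0.0+339.6)/2 × 1 = 169.8
  [1→1.5]: (339.6+322.9)/2 × 0.5 = 165.625
  [1.5→2.5]: (322.9+233.4)/2 × 1 = 278.15
  [2.5→3.5]: (233.4+154.0)/2 × 1 = 193.7
  [3.5→5]: (154.0+79.3)/2 × 1.5 = 174.975
  Sum = 982.25 ng/mL·hr
Extrapolated tail: C_last / k_e = 79.3 / 0.45 = 176.222
AUC_0→∞ = 982.25 + 176.222 = 1158.472 ng/mL·hr

AUC = 1160 ng/mL·hr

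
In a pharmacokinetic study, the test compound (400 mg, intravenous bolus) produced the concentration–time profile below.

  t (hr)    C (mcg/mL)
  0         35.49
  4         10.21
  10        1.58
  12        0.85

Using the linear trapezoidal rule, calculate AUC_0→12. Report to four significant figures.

Trapezoidal AUC_0→12:
  [0→4]: (35.49+10.21)/2 × 4 = 91.4
  [4→10]: (10.21+1.58)/2 × 6 = 35.37
  [10→12]: (1.58+0.85)/2 × 2 = 2.43
  Sum = 129.2 mcg/mL·hr

AUC = 129.2 mcg/mL·hr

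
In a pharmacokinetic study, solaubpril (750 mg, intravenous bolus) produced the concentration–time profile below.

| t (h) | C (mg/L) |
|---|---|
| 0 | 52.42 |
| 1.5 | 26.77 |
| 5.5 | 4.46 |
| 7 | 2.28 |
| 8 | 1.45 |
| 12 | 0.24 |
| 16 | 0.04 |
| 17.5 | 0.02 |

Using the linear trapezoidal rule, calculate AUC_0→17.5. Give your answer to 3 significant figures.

Trapezoidal AUC_0→17.5:
  [0→1.5]: (52.42+26.77)/2 × 1.5 = 59.3925
  [1.5→5.5]: (26.77+4.46)/2 × 4 = 62.46
  [5.5→7]: (4.46+2.28)/2 × 1.5 = 5.055
  [7→8]: (2.28+1.45)/2 × 1 = 1.865
  [8→12]: (1.45+0.24)/2 × 4 = 3.38
  [12→16]: (0.24+0.04)/2 × 4 = 0.56
  [16→17.5]: (0.04+0.02)/2 × 1.5 = 0.045
  Sum = 132.7575 mg/L·h

AUC = 133 mg/L·h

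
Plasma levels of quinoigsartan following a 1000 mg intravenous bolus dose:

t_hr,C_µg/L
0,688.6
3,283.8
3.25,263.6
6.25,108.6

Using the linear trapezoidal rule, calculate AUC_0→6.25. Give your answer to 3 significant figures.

AUC = 2090 µg/L·hr

Trapezoidal AUC_0→6.25:
  [0→3]: (688.6+283.8)/2 × 3 = 1458.6
  [3→3.25]: (283.8+263.6)/2 × 0.25 = 68.425
  [3.25→6.25]: (263.6+108.6)/2 × 3 = 558.3
  Sum = 2085.325 µg/L·hr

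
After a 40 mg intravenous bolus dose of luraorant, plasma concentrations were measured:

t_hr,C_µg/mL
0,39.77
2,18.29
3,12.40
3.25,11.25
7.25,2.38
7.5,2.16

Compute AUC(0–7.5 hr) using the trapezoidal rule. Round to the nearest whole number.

AUC = 104 µg/mL·hr

Trapezoidal AUC_0→7.5:
  [0→2]: (39.77+18.29)/2 × 2 = 58.06
  [2→3]: (18.29+12.40)/2 × 1 = 15.345
  [3→3.25]: (12.40+11.25)/2 × 0.25 = 2.95625
  [3.25→7.25]: (11.25+2.38)/2 × 4 = 27.26
  [7.25→7.5]: (2.38+2.16)/2 × 0.25 = 0.5675
  Sum = 104.18875 µg/mL·hr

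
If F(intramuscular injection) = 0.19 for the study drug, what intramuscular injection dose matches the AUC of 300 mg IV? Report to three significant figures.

For equal systemic exposure: F × D_ev = D_iv
D_ev = D_iv / F = 300 / 0.19 = 1578.95 mg

D_intramuscular = 1580 mg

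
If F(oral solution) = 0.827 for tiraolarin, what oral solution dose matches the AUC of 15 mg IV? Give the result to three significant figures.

D_oral = 18.1 mg

For equal systemic exposure: F × D_ev = D_iv
D_ev = D_iv / F = 15 / 0.827 = 18.1378 mg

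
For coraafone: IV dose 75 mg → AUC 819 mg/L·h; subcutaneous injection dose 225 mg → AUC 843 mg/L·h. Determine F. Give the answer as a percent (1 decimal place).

F = 34.3%

F = (AUC_ev / D_ev) / (AUC_iv / D_iv)
  = (843/225) / (819/75)
  = 3.74667 / 10.92 = 0.3431
  = 34.31%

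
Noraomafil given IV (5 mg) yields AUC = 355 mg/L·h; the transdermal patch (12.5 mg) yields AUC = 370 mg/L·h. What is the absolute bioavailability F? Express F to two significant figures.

F = (AUC_ev / D_ev) / (AUC_iv / D_iv)
  = (370/12.5) / (355/5)
  = 29.6 / 71 = 0.4169

F = 0.42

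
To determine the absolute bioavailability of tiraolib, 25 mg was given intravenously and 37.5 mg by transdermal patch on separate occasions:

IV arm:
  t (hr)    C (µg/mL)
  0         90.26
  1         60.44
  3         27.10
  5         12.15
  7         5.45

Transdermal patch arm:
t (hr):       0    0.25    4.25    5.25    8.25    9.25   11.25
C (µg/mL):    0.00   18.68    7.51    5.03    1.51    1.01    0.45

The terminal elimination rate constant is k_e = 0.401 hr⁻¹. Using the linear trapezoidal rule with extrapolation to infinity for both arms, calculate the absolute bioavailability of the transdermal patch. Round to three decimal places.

Trapezoidal AUC_0→7 (IV):
  [0→1]: (90.26+60.44)/2 × 1 = 75.35
  [1→3]: (60.44+27.10)/2 × 2 = 87.54
  [3→5]: (27.10+12.15)/2 × 2 = 39.25
  [5→7]: (12.15+5.45)/2 × 2 = 17.6
  Sum = 219.74 µg/mL·hr
IV tail: 5.45/0.401 = 13.591; AUC_iv,0→∞ = 219.74 + 13.591 = 233.331 µg/mL·hr
Trapezoidal AUC_0→11.25 (transdermal patch):
  [0→0.25]: (0.00+18.68)/2 × 0.25 = 2.335
  [0.25→4.25]: (18.68+7.51)/2 × 4 = 52.38
  [4.25→5.25]: (7.51+5.03)/2 × 1 = 6.27
  [5.25→8.25]: (5.03+1.51)/2 × 3 = 9.81
  [8.25→9.25]: (1.51+1.01)/2 × 1 = 1.26
  [9.25→11.25]: (1.01+0.45)/2 × 2 = 1.46
  Sum = 73.515 µg/mL·hr
transdermal patch tail: 0.45/0.401 = 1.122; AUC_ev,0→∞ = 73.515 + 1.122 = 74.637 µg/mL·hr
F = (AUC_ev/D_ev)/(AUC_iv/D_iv) = (74.637/37.5)/(233.331/25) = 1.99032/9.33324 = 0.2133

F = 0.213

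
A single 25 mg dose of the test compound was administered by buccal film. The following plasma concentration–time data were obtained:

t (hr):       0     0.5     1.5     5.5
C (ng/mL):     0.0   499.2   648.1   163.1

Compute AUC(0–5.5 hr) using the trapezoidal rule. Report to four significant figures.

Trapezoidal AUC_0→5.5:
  [0→0.5]: (0.0+499.2)/2 × 0.5 = 124.8
  [0.5→1.5]: (499.2+648.1)/2 × 1 = 573.65
  [1.5→5.5]: (648.1+163.1)/2 × 4 = 1622.4
  Sum = 2320.85 ng/mL·hr

AUC = 2321 ng/mL·hr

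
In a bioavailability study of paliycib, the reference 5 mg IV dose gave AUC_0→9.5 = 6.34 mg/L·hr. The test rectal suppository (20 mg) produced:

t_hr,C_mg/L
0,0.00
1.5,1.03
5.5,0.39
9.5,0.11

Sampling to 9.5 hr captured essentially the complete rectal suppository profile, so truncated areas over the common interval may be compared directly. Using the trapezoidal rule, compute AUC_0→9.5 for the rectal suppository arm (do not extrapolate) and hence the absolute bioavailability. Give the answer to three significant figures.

F = 0.182

Trapezoidal AUC_0→9.5 (rectal suppository):
  [0→1.5]: (0.00+1.03)/2 × 1.5 = 0.7725
  [1.5→5.5]: (1.03+0.39)/2 × 4 = 2.84
  [5.5→9.5]: (0.39+0.11)/2 × 4 = 1.0
  Sum = 4.6125 mg/L·hr
F = (AUC_ev/D_ev)/(AUC_iv/D_iv) = (4.6125/20)/(6.34/5) = 0.230625/1.268 = 0.1819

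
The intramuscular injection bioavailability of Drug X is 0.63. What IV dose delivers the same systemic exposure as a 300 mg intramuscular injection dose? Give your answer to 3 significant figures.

D_iv = 189 mg

Systemic exposure from an extravascular dose = F × D_ev, so the equivalent IV dose is F × D_ev.
D_iv = F × D_ev = 0.63 × 300 = 189 mg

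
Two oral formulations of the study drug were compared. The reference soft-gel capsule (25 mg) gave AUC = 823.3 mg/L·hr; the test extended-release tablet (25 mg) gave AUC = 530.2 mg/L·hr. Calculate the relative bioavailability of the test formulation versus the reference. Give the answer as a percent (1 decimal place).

F_rel = 64.4%

F_rel = (AUC_test/D_test) / (AUC_ref/D_ref)
      = (530.2/25) / (823.3/25)
      = 21.208 / 32.932 = 0.6440 = 64.40%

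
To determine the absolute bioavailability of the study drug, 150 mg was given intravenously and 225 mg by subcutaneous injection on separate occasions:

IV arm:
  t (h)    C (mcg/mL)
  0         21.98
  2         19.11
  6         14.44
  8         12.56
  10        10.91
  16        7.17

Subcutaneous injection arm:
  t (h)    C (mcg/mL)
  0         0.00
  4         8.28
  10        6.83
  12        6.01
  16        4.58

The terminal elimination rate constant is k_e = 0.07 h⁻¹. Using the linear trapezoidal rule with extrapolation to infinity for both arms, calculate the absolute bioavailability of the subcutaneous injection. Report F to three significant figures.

Trapezoidal AUC_0→16 (IV):
  [0→2]: (21.98+19.11)/2 × 2 = 41.09
  [2→6]: (19.11+14.44)/2 × 4 = 67.1
  [6→8]: (14.44+12.56)/2 × 2 = 27.0
  [8→10]: (12.56+10.91)/2 × 2 = 23.47
  [10→16]: (10.91+7.17)/2 × 6 = 54.24
  Sum = 212.9 mcg/mL·h
IV tail: 7.17/0.07 = 102.429; AUC_iv,0→∞ = 212.9 + 102.429 = 315.329 mcg/mL·h
Trapezoidal AUC_0→16 (subcutaneous injection):
  [0→4]: (0.00+8.28)/2 × 4 = 16.56
  [4→10]: (8.28+6.83)/2 × 6 = 45.33
  [10→12]: (6.83+6.01)/2 × 2 = 12.84
  [12→16]: (6.01+4.58)/2 × 4 = 21.18
  Sum = 95.91 mcg/mL·h
subcutaneous injection tail: 4.58/0.07 = 65.429; AUC_ev,0→∞ = 95.91 + 65.429 = 161.339 mcg/mL·h
F = (AUC_ev/D_ev)/(AUC_iv/D_iv) = (161.339/225)/(315.329/150) = 0.717062/2.10219 = 0.3411

F = 0.341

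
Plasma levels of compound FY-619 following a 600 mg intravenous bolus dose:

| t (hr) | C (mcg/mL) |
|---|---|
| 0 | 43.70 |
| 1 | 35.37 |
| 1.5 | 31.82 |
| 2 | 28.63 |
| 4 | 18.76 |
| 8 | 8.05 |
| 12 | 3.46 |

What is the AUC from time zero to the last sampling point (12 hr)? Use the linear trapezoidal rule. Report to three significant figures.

AUC = 195 mcg/mL·hr

Trapezoidal AUC_0→12:
  [0→1]: (43.70+35.37)/2 × 1 = 39.535
  [1→1.5]: (35.37+31.82)/2 × 0.5 = 16.7975
  [1.5→2]: (31.82+28.63)/2 × 0.5 = 15.1125
  [2→4]: (28.63+18.76)/2 × 2 = 47.39
  [4→8]: (18.76+8.05)/2 × 4 = 53.62
  [8→12]: (8.05+3.46)/2 × 4 = 23.02
  Sum = 195.475 mcg/mL·hr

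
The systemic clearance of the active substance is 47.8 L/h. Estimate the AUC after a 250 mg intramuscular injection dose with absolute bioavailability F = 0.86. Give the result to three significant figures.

AUC_0→∞ = F × Dose / CL
        = 0.86 × 250 / 47.8 = 4.49791 mg/L·h

AUC = 4.50 mg/L·h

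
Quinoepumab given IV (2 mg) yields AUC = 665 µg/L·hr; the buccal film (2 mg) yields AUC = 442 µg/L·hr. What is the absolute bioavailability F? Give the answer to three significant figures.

F = 0.665

F = (AUC_ev / D_ev) / (AUC_iv / D_iv)
  = (442/2) / (665/2)
  = 221 / 332.5 = 0.6647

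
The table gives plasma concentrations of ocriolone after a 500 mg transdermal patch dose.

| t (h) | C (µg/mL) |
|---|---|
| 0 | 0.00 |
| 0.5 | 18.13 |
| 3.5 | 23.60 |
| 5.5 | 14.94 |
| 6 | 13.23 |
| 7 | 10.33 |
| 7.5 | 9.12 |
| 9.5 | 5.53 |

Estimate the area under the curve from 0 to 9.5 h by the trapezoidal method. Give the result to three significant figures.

Trapezoidal AUC_0→9.5:
  [0→0.5]: (0.00+18.13)/2 × 0.5 = 4.5325
  [0.5→3.5]: (18.13+23.60)/2 × 3 = 62.595
  [3.5→5.5]: (23.60+14.94)/2 × 2 = 38.54
  [5.5→6]: (14.94+13.23)/2 × 0.5 = 7.0425
  [6→7]: (13.23+10.33)/2 × 1 = 11.78
  [7→7.5]: (10.33+9.12)/2 × 0.5 = 4.8625
  [7.5→9.5]: (9.12+5.53)/2 × 2 = 14.65
  Sum = 144.0025 µg/mL·h

AUC = 144 µg/mL·h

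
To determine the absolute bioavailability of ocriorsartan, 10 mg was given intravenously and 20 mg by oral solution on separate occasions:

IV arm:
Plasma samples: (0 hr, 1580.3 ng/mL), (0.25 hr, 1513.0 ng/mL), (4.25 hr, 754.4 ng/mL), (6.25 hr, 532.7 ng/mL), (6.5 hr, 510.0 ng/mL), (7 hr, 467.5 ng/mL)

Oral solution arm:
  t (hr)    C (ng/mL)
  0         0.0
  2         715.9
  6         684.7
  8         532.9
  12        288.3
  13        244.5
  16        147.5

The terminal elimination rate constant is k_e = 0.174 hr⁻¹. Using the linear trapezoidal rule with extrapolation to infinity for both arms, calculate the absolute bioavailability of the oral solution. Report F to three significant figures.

Trapezoidal AUC_0→7 (IV):
  [0→0.25]: (1580.3+1513.0)/2 × 0.25 = 386.6625
  [0.25→4.25]: (1513.0+754.4)/2 × 4 = 4534.8
  [4.25→6.25]: (754.4+532.7)/2 × 2 = 1287.1
  [6.25→6.5]: (532.7+510.0)/2 × 0.25 = 130.3375
  [6.5→7]: (510.0+467.5)/2 × 0.5 = 244.375
  Sum = 6583.275 ng/mL·hr
IV tail: 467.5/0.174 = 2686.782; AUC_iv,0→∞ = 6583.275 + 2686.782 = 9270.057 ng/mL·hr
Trapezoidal AUC_0→16 (oral solution):
  [0→2]: (0.0+715.9)/2 × 2 = 715.9
  [2→6]: (715.9+684.7)/2 × 4 = 2801.2
  [6→8]: (684.7+532.9)/2 × 2 = 1217.6
  [8→12]: (532.9+288.3)/2 × 4 = 1642.4
  [12→13]: (288.3+244.5)/2 × 1 = 266.4
  [13→16]: (244.5+147.5)/2 × 3 = 588.0
  Sum = 7231.5 ng/mL·hr
oral solution tail: 147.5/0.174 = 847.701; AUC_ev,0→∞ = 7231.5 + 847.701 = 8079.201 ng/mL·hr
F = (AUC_ev/D_ev)/(AUC_iv/D_iv) = (8079.201/20)/(9270.057/10) = 403.96005/927.0057 = 0.4358

F = 0.436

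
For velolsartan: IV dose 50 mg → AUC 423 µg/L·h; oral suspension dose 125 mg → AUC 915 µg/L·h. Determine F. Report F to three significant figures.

F = (AUC_ev / D_ev) / (AUC_iv / D_iv)
  = (915/125) / (423/50)
  = 7.32 / 8.46 = 0.8652

F = 0.865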